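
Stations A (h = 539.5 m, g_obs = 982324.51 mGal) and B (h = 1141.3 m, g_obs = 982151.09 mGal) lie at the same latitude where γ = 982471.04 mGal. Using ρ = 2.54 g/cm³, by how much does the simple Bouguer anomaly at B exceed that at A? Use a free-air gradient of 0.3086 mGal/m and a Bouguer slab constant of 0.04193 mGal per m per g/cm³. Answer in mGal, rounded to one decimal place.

Δg_SB(A) = 982324.51 − 982471.04 + 0.3086×539.5 − 0.04193×2.54×539.5 = -37.50 mGal
Δg_SB(B) = 982151.09 − 982471.04 + 0.3086×1141.3 − 0.04193×2.54×1141.3 = -89.30 mGal
Difference = -89.30 − (-37.50) = -51.80 mGal

-51.8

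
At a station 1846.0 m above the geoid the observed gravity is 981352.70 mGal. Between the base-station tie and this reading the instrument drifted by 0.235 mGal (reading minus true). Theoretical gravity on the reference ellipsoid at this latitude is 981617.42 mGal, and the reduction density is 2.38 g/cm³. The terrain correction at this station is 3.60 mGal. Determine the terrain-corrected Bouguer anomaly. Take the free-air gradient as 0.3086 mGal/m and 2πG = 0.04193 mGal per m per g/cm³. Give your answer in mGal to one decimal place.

Drift-corrected reading = 981352.70 − (0.235) = 981352.465 mGal
Free-air correction = 0.3086 × 1846.0 = 569.68 mGal
Free-air anomaly = 981352.465 − 981617.42 + (569.68) = 304.725 mGal
Bouguer slab correction = 0.04193 × 2.38 × 1846.0 = 184.22 mGal
Simple Bouguer anomaly = 304.725 − (184.22) = 120.505 mGal
Complete Bouguer anomaly = 120.505 + 3.60 = 124.105 mGal

124.1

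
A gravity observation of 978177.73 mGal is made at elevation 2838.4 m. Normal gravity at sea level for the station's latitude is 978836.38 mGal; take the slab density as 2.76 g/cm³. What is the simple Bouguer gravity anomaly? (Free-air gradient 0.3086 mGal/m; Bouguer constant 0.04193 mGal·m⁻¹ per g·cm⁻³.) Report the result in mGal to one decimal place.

Free-air correction = 0.3086 × 2838.4 = 875.93 mGal
Free-air anomaly = 978177.73 − 978836.38 + (875.93) = 217.28 mGal
Bouguer slab correction = 0.04193 × 2.76 × 2838.4 = 328.48 mGal
Simple Bouguer anomaly = 217.28 − (328.48) = -111.20 mGal

-111.2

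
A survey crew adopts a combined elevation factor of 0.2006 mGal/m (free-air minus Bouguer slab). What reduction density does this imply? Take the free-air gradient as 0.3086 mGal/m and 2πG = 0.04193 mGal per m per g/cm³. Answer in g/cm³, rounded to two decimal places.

0.2006 = 0.3086 − 0.04193 × ρ
ρ = (0.3086 − 0.2006) / 0.04193 = 2.58 g/cm³

2.58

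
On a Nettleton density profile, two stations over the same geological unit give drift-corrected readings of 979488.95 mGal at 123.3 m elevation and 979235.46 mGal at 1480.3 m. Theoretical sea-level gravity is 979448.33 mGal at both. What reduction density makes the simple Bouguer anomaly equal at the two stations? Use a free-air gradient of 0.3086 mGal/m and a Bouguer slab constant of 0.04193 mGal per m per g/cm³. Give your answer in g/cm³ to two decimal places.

2.90

Δg_obs = 979235.46 − 979488.95 = -253.49 mGal over Δh = 1480.3 − 123.3 = 1357.0 m
Equal Bouguer anomalies ⇒ Δg_obs + (0.3086 − 0.04193ρ)·Δh = 0
0.3086 − 0.04193ρ = −Δg_obs/Δh = 0.18680
ρ = (0.3086 − 0.18680) / 0.04193 = 2.90 g/cm³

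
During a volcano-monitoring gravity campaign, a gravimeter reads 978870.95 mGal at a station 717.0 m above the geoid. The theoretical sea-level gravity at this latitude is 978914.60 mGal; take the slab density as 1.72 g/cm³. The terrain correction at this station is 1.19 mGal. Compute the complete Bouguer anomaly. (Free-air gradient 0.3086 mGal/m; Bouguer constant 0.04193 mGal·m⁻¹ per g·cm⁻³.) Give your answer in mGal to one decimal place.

127.1

Free-air correction = 0.3086 × 717.0 = 221.27 mGal
Free-air anomaly = 978870.95 − 978914.60 + (221.27) = 177.62 mGal
Bouguer slab correction = 0.04193 × 1.72 × 717.0 = 51.71 mGal
Simple Bouguer anomaly = 177.62 − (51.71) = 125.91 mGal
Complete Bouguer anomaly = 125.91 + 1.19 = 127.10 mGal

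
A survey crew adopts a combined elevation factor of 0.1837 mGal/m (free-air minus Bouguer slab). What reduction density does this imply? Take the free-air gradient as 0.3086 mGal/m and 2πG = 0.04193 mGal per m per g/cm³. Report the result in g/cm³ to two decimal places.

0.1837 = 0.3086 − 0.04193 × ρ
ρ = (0.3086 − 0.1837) / 0.04193 = 2.98 g/cm³

2.98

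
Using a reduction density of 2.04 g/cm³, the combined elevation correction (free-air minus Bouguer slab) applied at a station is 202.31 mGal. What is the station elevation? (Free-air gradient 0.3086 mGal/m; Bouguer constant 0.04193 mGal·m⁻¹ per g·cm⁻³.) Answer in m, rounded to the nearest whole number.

907

Combined gradient = 0.3086 − 0.04193 × 2.04 = 0.2230628 mGal/m
h = 202.31 / 0.2230628 = 906.96 m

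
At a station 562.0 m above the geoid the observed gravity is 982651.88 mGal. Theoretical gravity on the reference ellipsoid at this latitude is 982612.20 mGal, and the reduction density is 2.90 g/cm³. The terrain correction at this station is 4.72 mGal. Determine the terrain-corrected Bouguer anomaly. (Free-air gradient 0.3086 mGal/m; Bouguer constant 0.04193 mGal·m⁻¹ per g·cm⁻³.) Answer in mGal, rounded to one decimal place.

Free-air correction = 0.3086 × 562.0 = 173.43 mGal
Free-air anomaly = 982651.88 − 982612.20 + (173.43) = 213.11 mGal
Bouguer slab correction = 0.04193 × 2.90 × 562.0 = 68.34 mGal
Simple Bouguer anomaly = 213.11 − (68.34) = 144.77 mGal
Complete Bouguer anomaly = 144.77 + 4.72 = 149.49 mGal

149.5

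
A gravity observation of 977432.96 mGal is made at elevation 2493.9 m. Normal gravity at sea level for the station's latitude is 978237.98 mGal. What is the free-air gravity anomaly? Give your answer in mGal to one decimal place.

Free-air correction = 0.3086 × 2493.9 = 769.62 mGal
Free-air anomaly = 977432.96 − 978237.98 + (769.62) = -35.40 mGal

-35.4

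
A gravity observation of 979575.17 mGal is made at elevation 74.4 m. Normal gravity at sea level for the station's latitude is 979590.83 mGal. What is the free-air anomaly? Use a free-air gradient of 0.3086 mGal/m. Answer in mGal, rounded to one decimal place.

7.3

Free-air correction = 0.3086 × 74.4 = 22.96 mGal
Free-air anomaly = 979575.17 − 979590.83 + (22.96) = 7.30 mGal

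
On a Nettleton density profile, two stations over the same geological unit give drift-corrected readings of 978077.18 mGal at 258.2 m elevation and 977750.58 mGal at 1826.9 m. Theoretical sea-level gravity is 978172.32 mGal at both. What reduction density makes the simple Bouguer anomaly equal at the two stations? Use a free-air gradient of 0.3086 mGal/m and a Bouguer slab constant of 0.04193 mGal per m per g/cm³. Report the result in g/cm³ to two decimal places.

Δg_obs = 977750.58 − 978077.18 = -326.60 mGal over Δh = 1826.9 − 258.2 = 1568.7 m
Equal Bouguer anomalies ⇒ Δg_obs + (0.3086 − 0.04193ρ)·Δh = 0
0.3086 − 0.04193ρ = −Δg_obs/Δh = 0.20820
ρ = (0.3086 − 0.20820) / 0.04193 = 2.39 g/cm³

2.39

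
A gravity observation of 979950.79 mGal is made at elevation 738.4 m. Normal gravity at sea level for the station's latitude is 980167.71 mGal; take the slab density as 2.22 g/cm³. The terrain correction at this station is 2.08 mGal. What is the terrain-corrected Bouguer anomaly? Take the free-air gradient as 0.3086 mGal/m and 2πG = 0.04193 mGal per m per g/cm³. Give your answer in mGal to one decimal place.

-55.7

Free-air correction = 0.3086 × 738.4 = 227.87 mGal
Free-air anomaly = 979950.79 − 980167.71 + (227.87) = 10.95 mGal
Bouguer slab correction = 0.04193 × 2.22 × 738.4 = 68.73 mGal
Simple Bouguer anomaly = 10.95 − (68.73) = -57.78 mGal
Complete Bouguer anomaly = -57.78 + 2.08 = -55.70 mGal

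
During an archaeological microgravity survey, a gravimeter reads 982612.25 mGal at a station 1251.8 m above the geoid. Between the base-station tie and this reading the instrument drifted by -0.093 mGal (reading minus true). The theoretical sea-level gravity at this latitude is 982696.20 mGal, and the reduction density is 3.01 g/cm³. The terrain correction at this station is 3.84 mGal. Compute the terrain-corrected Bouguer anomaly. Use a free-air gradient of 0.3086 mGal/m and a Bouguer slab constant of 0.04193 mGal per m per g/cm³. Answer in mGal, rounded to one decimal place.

Drift-corrected reading = 982612.25 − (-0.093) = 982612.343 mGal
Free-air correction = 0.3086 × 1251.8 = 386.31 mGal
Free-air anomaly = 982612.343 − 982696.20 + (386.31) = 302.453 mGal
Bouguer slab correction = 0.04193 × 3.01 × 1251.8 = 157.99 mGal
Simple Bouguer anomaly = 302.453 − (157.99) = 144.463 mGal
Complete Bouguer anomaly = 144.463 + 3.84 = 148.303 mGal

148.3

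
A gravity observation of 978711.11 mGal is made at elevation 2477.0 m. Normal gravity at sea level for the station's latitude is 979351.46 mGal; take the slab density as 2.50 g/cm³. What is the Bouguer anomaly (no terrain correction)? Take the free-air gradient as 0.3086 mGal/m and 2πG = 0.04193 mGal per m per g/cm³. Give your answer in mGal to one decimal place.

-135.6

Free-air correction = 0.3086 × 2477.0 = 764.40 mGal
Free-air anomaly = 978711.11 − 979351.46 + (764.40) = 124.05 mGal
Bouguer slab correction = 0.04193 × 2.50 × 2477.0 = 259.65 mGal
Simple Bouguer anomaly = 124.05 − (259.65) = -135.60 mGal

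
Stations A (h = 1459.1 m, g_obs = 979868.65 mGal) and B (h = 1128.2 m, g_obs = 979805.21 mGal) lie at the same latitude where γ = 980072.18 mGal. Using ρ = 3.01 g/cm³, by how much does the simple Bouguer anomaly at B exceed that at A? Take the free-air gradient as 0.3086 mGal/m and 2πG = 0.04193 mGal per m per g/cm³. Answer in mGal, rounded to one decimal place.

Δg_SB(A) = 979868.65 − 980072.18 + 0.3086×1459.1 − 0.04193×3.01×1459.1 = 62.60 mGal
Δg_SB(B) = 979805.21 − 980072.18 + 0.3086×1128.2 − 0.04193×3.01×1128.2 = -61.20 mGal
Difference = -61.20 − (62.60) = -123.80 mGal

-123.8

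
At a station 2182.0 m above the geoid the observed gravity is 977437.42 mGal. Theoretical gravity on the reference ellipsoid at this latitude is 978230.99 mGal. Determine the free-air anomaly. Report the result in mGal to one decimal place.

Free-air correction = 0.3086 × 2182.0 = 673.37 mGal
Free-air anomaly = 977437.42 − 978230.99 + (673.37) = -120.20 mGal

-120.2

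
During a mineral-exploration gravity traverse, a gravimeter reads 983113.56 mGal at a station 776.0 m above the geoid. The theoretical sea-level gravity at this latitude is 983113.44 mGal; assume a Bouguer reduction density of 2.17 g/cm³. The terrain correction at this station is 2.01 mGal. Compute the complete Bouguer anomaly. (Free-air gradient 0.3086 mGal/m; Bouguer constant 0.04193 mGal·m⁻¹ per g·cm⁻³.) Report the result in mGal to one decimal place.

Free-air correction = 0.3086 × 776.0 = 239.47 mGal
Free-air anomaly = 983113.56 − 983113.44 + (239.47) = 239.59 mGal
Bouguer slab correction = 0.04193 × 2.17 × 776.0 = 70.61 mGal
Simple Bouguer anomaly = 239.59 − (70.61) = 168.98 mGal
Complete Bouguer anomaly = 168.98 + 2.01 = 170.99 mGal

171.0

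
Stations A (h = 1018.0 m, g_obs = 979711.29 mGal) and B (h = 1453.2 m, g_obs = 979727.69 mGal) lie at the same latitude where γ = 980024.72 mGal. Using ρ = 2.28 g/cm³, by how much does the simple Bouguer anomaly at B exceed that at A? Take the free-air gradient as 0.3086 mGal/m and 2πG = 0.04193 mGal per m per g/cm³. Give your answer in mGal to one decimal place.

Δg_SB(A) = 979711.29 − 980024.72 + 0.3086×1018.0 − 0.04193×2.28×1018.0 = -96.60 mGal
Δg_SB(B) = 979727.69 − 980024.72 + 0.3086×1453.2 − 0.04193×2.28×1453.2 = 12.50 mGal
Difference = 12.50 − (-96.60) = 109.10 mGal

109.1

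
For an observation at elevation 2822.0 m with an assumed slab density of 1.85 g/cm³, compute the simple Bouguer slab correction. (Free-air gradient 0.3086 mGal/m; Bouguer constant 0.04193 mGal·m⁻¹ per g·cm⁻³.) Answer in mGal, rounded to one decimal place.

Bouguer slab correction = 0.04193 × 1.85 × 2822.0 = 218.9 mGal

218.9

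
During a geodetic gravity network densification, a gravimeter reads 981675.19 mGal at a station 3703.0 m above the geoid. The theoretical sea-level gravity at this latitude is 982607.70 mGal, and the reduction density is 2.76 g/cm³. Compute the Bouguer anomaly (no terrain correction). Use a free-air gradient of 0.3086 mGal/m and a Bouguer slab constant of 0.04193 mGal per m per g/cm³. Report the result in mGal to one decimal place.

Free-air correction = 0.3086 × 3703.0 = 1142.75 mGal
Free-air anomaly = 981675.19 − 982607.70 + (1142.75) = 210.24 mGal
Bouguer slab correction = 0.04193 × 2.76 × 3703.0 = 428.54 mGal
Simple Bouguer anomaly = 210.24 − (428.54) = -218.30 mGal

-218.3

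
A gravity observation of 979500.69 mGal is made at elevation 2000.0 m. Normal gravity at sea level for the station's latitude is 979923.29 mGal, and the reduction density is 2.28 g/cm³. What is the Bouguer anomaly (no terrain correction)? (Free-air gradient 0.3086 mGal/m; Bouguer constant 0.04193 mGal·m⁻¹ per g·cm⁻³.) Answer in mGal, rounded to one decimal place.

Free-air correction = 0.3086 × 2000.0 = 617.20 mGal
Free-air anomaly = 979500.69 − 979923.29 + (617.20) = 194.60 mGal
Bouguer slab correction = 0.04193 × 2.28 × 2000.0 = 191.20 mGal
Simple Bouguer anomaly = 194.60 − (191.20) = 3.40 mGal

3.4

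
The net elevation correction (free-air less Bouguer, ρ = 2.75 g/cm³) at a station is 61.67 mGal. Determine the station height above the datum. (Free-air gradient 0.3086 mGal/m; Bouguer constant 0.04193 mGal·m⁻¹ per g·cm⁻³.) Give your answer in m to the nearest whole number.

Combined gradient = 0.3086 − 0.04193 × 2.75 = 0.1932925 mGal/m
h = 61.67 / 0.1932925 = 319.05 m

319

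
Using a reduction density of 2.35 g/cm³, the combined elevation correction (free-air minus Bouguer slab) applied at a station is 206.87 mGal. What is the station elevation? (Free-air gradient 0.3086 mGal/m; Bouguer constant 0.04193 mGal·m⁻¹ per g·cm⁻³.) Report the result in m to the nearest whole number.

Combined gradient = 0.3086 − 0.04193 × 2.35 = 0.2100645 mGal/m
h = 206.87 / 0.2100645 = 984.79 m

985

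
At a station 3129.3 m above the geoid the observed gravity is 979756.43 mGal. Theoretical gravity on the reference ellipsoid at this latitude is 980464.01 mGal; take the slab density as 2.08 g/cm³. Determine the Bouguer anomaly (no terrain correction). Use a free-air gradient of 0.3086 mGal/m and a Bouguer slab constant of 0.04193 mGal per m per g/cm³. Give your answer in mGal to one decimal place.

-14.8

Free-air correction = 0.3086 × 3129.3 = 965.70 mGal
Free-air anomaly = 979756.43 − 980464.01 + (965.70) = 258.12 mGal
Bouguer slab correction = 0.04193 × 2.08 × 3129.3 = 272.92 mGal
Simple Bouguer anomaly = 258.12 − (272.92) = -14.80 mGal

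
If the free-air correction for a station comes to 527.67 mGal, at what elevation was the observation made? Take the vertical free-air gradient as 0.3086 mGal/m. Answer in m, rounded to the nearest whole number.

1710

h = 527.67 / 0.3086 = 1709.88 m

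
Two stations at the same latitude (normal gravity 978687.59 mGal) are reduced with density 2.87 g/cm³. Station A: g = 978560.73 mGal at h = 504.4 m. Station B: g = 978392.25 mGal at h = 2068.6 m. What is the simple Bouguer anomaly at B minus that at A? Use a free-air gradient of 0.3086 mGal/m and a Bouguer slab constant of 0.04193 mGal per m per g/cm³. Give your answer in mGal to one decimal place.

Δg_SB(A) = 978560.73 − 978687.59 + 0.3086×504.4 − 0.04193×2.87×504.4 = -31.90 mGal
Δg_SB(B) = 978392.25 − 978687.59 + 0.3086×2068.6 − 0.04193×2.87×2068.6 = 94.10 mGal
Difference = 94.10 − (-31.90) = 126.00 mGal

126.0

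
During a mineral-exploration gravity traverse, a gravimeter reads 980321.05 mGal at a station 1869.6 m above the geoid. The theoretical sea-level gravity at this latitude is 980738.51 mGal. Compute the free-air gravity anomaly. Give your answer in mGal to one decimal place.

159.5

Free-air correction = 0.3086 × 1869.6 = 576.96 mGal
Free-air anomaly = 980321.05 − 980738.51 + (576.96) = 159.50 mGal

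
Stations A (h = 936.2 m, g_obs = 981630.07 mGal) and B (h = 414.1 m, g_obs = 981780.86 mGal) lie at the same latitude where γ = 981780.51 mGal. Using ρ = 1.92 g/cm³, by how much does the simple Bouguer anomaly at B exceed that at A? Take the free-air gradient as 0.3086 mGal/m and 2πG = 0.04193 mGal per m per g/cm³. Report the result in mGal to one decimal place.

31.7

Δg_SB(A) = 981630.07 − 981780.51 + 0.3086×936.2 − 0.04193×1.92×936.2 = 63.10 mGal
Δg_SB(B) = 981780.86 − 981780.51 + 0.3086×414.1 − 0.04193×1.92×414.1 = 94.80 mGal
Difference = 94.80 − (63.10) = 31.70 mGal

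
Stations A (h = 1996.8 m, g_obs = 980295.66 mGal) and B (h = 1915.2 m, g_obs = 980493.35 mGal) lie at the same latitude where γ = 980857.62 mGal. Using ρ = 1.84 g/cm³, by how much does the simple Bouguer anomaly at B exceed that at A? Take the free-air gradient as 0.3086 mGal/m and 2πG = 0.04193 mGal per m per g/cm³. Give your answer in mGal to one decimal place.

Δg_SB(A) = 980295.66 − 980857.62 + 0.3086×1996.8 − 0.04193×1.84×1996.8 = -99.80 mGal
Δg_SB(B) = 980493.35 − 980857.62 + 0.3086×1915.2 − 0.04193×1.84×1915.2 = 79.00 mGal
Difference = 79.00 − (-99.80) = 178.80 mGal

178.8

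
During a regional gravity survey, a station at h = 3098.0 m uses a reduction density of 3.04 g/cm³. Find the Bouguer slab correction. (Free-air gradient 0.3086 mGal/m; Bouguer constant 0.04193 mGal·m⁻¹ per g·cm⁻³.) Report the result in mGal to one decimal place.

Bouguer slab correction = 0.04193 × 3.04 × 3098.0 = 394.9 mGal

394.9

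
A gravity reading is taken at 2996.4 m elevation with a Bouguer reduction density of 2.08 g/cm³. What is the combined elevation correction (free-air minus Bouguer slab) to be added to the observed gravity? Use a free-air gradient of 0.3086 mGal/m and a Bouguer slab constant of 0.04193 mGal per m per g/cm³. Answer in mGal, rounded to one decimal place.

663.4

Combined gradient = 0.3086 − 0.04193 × 2.08 = 0.2213856 mGal/m
Combined elevation correction = 0.2213856 × 2996.4 = 663.4 mGal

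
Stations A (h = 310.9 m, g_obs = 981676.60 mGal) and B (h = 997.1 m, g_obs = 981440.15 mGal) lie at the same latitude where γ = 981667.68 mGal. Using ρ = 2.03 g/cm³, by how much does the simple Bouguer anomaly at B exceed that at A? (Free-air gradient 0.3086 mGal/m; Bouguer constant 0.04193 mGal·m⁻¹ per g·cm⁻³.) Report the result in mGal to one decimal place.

-83.1

Δg_SB(A) = 981676.60 − 981667.68 + 0.3086×310.9 − 0.04193×2.03×310.9 = 78.40 mGal
Δg_SB(B) = 981440.15 − 981667.68 + 0.3086×997.1 − 0.04193×2.03×997.1 = -4.70 mGal
Difference = -4.70 − (78.40) = -83.10 mGal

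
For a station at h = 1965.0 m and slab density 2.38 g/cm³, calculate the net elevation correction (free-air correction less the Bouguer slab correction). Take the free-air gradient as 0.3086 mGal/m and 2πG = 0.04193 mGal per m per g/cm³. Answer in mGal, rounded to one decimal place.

410.3

Combined gradient = 0.3086 − 0.04193 × 2.38 = 0.2088066 mGal/m
Combined elevation correction = 0.2088066 × 1965.0 = 410.3 mGal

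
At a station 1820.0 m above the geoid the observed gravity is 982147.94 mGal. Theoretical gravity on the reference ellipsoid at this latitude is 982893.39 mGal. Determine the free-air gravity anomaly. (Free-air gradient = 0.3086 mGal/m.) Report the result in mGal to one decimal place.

Free-air correction = 0.3086 × 1820.0 = 561.65 mGal
Free-air anomaly = 982147.94 − 982893.39 + (561.65) = -183.80 mGal

-183.8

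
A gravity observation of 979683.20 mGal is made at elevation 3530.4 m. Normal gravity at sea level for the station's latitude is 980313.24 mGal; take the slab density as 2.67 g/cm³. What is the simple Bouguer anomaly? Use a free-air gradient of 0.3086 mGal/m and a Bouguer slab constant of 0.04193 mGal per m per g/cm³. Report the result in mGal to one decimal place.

Free-air correction = 0.3086 × 3530.4 = 1089.48 mGal
Free-air anomaly = 979683.20 − 980313.24 + (1089.48) = 459.44 mGal
Bouguer slab correction = 0.04193 × 2.67 × 3530.4 = 395.24 mGal
Simple Bouguer anomaly = 459.44 − (395.24) = 64.20 mGal

64.2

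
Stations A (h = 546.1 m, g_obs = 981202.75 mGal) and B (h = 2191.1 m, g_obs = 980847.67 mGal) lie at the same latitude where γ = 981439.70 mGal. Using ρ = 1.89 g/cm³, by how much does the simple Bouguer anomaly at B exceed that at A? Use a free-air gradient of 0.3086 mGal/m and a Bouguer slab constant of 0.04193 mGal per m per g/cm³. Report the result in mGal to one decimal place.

22.2

Δg_SB(A) = 981202.75 − 981439.70 + 0.3086×546.1 − 0.04193×1.89×546.1 = -111.70 mGal
Δg_SB(B) = 980847.67 − 981439.70 + 0.3086×2191.1 − 0.04193×1.89×2191.1 = -89.50 mGal
Difference = -89.50 − (-111.70) = 22.20 mGal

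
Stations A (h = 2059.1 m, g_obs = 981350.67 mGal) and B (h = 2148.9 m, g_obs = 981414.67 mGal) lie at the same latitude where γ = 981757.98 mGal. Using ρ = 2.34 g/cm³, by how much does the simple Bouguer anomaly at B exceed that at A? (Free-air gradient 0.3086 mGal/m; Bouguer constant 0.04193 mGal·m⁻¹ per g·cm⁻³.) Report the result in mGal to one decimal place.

Δg_SB(A) = 981350.67 − 981757.98 + 0.3086×2059.1 − 0.04193×2.34×2059.1 = 26.10 mGal
Δg_SB(B) = 981414.67 − 981757.98 + 0.3086×2148.9 − 0.04193×2.34×2148.9 = 109.00 mGal
Difference = 109.00 − (26.10) = 82.90 mGal

82.9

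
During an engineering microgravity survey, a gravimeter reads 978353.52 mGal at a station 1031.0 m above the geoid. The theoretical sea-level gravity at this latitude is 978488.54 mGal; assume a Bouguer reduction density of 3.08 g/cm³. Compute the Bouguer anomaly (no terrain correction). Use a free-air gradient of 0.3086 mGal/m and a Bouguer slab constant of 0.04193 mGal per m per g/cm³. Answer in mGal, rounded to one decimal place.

50.0

Free-air correction = 0.3086 × 1031.0 = 318.17 mGal
Free-air anomaly = 978353.52 − 978488.54 + (318.17) = 183.15 mGal
Bouguer slab correction = 0.04193 × 3.08 × 1031.0 = 133.15 mGal
Simple Bouguer anomaly = 183.15 − (133.15) = 50.00 mGal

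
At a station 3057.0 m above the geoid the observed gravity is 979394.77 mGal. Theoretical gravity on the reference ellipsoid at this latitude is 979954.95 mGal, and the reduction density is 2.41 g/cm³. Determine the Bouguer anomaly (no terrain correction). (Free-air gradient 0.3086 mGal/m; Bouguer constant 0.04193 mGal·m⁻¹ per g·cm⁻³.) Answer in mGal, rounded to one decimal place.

74.3

Free-air correction = 0.3086 × 3057.0 = 943.39 mGal
Free-air anomaly = 979394.77 − 979954.95 + (943.39) = 383.21 mGal
Bouguer slab correction = 0.04193 × 2.41 × 3057.0 = 308.91 mGal
Simple Bouguer anomaly = 383.21 − (308.91) = 74.30 mGal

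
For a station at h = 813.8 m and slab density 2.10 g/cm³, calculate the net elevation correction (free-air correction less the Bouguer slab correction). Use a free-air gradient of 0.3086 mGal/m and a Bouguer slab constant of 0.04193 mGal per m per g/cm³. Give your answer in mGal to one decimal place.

Combined gradient = 0.3086 − 0.04193 × 2.10 = 0.2205470 mGal/m
Combined elevation correction = 0.2205470 × 813.8 = 179.5 mGal

179.5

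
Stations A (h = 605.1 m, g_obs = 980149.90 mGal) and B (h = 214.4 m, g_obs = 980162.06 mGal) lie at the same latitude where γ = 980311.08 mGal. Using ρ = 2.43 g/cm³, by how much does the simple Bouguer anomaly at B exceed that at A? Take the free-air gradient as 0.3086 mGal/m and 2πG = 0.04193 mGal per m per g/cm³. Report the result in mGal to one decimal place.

-68.6

Δg_SB(A) = 980149.90 − 980311.08 + 0.3086×605.1 − 0.04193×2.43×605.1 = -36.10 mGal
Δg_SB(B) = 980162.06 − 980311.08 + 0.3086×214.4 − 0.04193×2.43×214.4 = -104.70 mGal
Difference = -104.70 − (-36.10) = -68.60 mGal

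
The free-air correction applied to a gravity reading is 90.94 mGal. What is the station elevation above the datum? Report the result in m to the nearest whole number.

295

h = 90.94 / 0.3086 = 294.69 m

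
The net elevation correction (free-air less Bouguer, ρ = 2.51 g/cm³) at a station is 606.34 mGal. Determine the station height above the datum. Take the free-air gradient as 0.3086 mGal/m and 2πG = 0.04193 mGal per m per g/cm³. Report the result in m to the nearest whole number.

Combined gradient = 0.3086 − 0.04193 × 2.51 = 0.2033557 mGal/m
h = 606.34 / 0.2033557 = 2981.67 m

2982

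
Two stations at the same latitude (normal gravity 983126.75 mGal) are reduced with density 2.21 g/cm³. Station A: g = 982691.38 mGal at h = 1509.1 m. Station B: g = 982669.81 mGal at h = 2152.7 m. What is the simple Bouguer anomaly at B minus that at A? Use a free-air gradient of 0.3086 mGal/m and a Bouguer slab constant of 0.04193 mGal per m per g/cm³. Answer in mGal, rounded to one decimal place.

117.4

Δg_SB(A) = 982691.38 − 983126.75 + 0.3086×1509.1 − 0.04193×2.21×1509.1 = -109.50 mGal
Δg_SB(B) = 982669.81 − 983126.75 + 0.3086×2152.7 − 0.04193×2.21×2152.7 = 7.90 mGal
Difference = 7.90 − (-109.50) = 117.40 mGal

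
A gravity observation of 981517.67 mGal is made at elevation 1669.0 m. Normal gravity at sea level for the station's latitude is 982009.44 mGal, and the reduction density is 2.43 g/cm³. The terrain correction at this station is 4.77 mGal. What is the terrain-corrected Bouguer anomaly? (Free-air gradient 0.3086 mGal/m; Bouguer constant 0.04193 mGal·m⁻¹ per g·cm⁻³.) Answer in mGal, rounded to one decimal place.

Free-air correction = 0.3086 × 1669.0 = 515.05 mGal
Free-air anomaly = 981517.67 − 982009.44 + (515.05) = 23.28 mGal
Bouguer slab correction = 0.04193 × 2.43 × 1669.0 = 170.05 mGal
Simple Bouguer anomaly = 23.28 − (170.05) = -146.77 mGal
Complete Bouguer anomaly = -146.77 + 4.77 = -142.00 mGal

-142.0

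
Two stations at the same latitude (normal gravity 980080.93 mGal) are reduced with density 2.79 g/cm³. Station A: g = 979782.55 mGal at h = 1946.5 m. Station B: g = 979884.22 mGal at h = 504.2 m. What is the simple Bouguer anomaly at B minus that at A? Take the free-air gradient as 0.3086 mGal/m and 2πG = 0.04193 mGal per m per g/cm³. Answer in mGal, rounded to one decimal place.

Δg_SB(A) = 979782.55 − 980080.93 + 0.3086×1946.5 − 0.04193×2.79×1946.5 = 74.60 mGal
Δg_SB(B) = 979884.22 − 980080.93 + 0.3086×504.2 − 0.04193×2.79×504.2 = -100.10 mGal
Difference = -100.10 − (74.60) = -174.70 mGal

-174.7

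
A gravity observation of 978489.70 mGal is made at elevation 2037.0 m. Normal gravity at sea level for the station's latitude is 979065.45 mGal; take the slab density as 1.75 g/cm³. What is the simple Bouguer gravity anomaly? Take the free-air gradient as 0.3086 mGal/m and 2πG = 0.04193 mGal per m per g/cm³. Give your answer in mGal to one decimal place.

-96.6

Free-air correction = 0.3086 × 2037.0 = 628.62 mGal
Free-air anomaly = 978489.70 − 979065.45 + (628.62) = 52.87 mGal
Bouguer slab correction = 0.04193 × 1.75 × 2037.0 = 149.47 mGal
Simple Bouguer anomaly = 52.87 − (149.47) = -96.60 mGal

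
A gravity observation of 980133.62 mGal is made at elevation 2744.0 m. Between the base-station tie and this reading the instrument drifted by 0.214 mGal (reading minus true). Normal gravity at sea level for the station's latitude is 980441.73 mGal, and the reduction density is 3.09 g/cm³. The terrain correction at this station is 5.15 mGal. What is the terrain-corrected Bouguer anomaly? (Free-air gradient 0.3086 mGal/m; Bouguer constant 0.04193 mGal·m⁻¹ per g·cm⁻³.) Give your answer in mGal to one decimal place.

188.1

Drift-corrected reading = 980133.62 − (0.214) = 980133.406 mGal
Free-air correction = 0.3086 × 2744.0 = 846.80 mGal
Free-air anomaly = 980133.406 − 980441.73 + (846.80) = 538.476 mGal
Bouguer slab correction = 0.04193 × 3.09 × 2744.0 = 355.52 mGal
Simple Bouguer anomaly = 538.476 − (355.52) = 182.956 mGal
Complete Bouguer anomaly = 182.956 + 5.15 = 188.106 mGal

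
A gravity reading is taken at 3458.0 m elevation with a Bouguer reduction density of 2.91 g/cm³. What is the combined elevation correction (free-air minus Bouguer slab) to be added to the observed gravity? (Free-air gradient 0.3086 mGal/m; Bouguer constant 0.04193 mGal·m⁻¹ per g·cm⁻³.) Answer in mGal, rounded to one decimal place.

Combined gradient = 0.3086 − 0.04193 × 2.91 = 0.1865837 mGal/m
Combined elevation correction = 0.1865837 × 3458.0 = 645.2 mGal

645.2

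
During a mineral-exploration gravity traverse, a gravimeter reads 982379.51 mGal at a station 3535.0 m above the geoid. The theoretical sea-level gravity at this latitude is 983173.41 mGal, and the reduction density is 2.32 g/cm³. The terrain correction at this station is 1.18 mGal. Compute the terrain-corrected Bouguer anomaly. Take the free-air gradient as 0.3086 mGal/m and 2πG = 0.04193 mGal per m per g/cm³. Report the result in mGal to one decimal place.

Free-air correction = 0.3086 × 3535.0 = 1090.90 mGal
Free-air anomaly = 982379.51 − 983173.41 + (1090.90) = 297.00 mGal
Bouguer slab correction = 0.04193 × 2.32 × 3535.0 = 343.88 mGal
Simple Bouguer anomaly = 297.00 − (343.88) = -46.88 mGal
Complete Bouguer anomaly = -46.88 + 1.18 = -45.70 mGal

-45.7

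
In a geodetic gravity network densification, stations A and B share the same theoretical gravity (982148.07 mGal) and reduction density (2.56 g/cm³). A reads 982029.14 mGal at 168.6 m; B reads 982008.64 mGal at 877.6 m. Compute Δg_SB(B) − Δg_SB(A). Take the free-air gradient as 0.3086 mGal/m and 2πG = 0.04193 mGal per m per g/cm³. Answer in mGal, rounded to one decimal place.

Δg_SB(A) = 982029.14 − 982148.07 + 0.3086×168.6 − 0.04193×2.56×168.6 = -85.00 mGal
Δg_SB(B) = 982008.64 − 982148.07 + 0.3086×877.6 − 0.04193×2.56×877.6 = 37.20 mGal
Difference = 37.20 − (-85.00) = 122.20 mGal

122.2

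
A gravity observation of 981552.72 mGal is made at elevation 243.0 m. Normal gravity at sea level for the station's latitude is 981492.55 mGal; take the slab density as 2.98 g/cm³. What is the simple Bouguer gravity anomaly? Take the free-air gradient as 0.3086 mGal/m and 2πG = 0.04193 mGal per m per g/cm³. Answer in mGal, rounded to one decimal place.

Free-air correction = 0.3086 × 243.0 = 74.99 mGal
Free-air anomaly = 981552.72 − 981492.55 + (74.99) = 135.16 mGal
Bouguer slab correction = 0.04193 × 2.98 × 243.0 = 30.36 mGal
Simple Bouguer anomaly = 135.16 − (30.36) = 104.80 mGal

104.8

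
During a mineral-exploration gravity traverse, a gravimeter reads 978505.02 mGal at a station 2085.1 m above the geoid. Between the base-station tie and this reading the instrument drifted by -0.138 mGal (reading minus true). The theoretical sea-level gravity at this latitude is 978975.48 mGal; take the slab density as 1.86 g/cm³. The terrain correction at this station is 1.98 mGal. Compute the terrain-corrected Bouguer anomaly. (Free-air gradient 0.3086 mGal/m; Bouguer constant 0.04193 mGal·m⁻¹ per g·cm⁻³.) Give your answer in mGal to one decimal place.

12.5

Drift-corrected reading = 978505.02 − (-0.138) = 978505.158 mGal
Free-air correction = 0.3086 × 2085.1 = 643.46 mGal
Free-air anomaly = 978505.158 − 978975.48 + (643.46) = 173.138 mGal
Bouguer slab correction = 0.04193 × 1.86 × 2085.1 = 162.62 mGal
Simple Bouguer anomaly = 173.138 − (162.62) = 10.518 mGal
Complete Bouguer anomaly = 10.518 + 1.98 = 12.498 mGal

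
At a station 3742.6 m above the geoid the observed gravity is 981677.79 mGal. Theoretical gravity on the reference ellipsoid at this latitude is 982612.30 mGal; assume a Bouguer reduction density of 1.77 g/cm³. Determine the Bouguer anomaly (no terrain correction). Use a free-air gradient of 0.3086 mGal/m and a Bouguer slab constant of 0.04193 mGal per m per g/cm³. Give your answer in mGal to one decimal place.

Free-air correction = 0.3086 × 3742.6 = 1154.97 mGal
Free-air anomaly = 981677.79 − 982612.30 + (1154.97) = 220.46 mGal
Bouguer slab correction = 0.04193 × 1.77 × 3742.6 = 277.76 mGal
Simple Bouguer anomaly = 220.46 − (277.76) = -57.30 mGal

-57.3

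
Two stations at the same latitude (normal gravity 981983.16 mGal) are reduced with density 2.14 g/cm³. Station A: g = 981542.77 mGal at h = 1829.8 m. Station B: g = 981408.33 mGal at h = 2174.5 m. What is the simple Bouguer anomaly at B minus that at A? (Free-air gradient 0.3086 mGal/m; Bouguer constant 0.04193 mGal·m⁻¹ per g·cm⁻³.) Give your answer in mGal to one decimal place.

-59.0

Δg_SB(A) = 981542.77 − 981983.16 + 0.3086×1829.8 − 0.04193×2.14×1829.8 = -39.90 mGal
Δg_SB(B) = 981408.33 − 981983.16 + 0.3086×2174.5 − 0.04193×2.14×2174.5 = -98.90 mGal
Difference = -98.90 − (-39.90) = -59.00 mGal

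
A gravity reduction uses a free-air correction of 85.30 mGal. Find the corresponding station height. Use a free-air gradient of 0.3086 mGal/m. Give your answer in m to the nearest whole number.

276

h = 85.30 / 0.3086 = 276.41 m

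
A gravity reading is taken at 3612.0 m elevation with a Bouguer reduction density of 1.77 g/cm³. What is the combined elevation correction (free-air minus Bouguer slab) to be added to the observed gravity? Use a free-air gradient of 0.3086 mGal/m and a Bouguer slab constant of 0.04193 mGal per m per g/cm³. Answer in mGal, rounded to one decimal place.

846.6

Combined gradient = 0.3086 − 0.04193 × 1.77 = 0.2343839 mGal/m
Combined elevation correction = 0.2343839 × 3612.0 = 846.6 mGal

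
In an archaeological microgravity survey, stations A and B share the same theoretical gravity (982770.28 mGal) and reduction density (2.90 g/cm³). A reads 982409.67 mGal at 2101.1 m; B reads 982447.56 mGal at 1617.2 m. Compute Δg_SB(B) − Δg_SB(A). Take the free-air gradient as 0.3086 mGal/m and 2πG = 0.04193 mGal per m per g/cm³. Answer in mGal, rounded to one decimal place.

Δg_SB(A) = 982409.67 − 982770.28 + 0.3086×2101.1 − 0.04193×2.90×2101.1 = 32.30 mGal
Δg_SB(B) = 982447.56 − 982770.28 + 0.3086×1617.2 − 0.04193×2.90×1617.2 = -20.30 mGal
Difference = -20.30 − (32.30) = -52.60 mGal

-52.6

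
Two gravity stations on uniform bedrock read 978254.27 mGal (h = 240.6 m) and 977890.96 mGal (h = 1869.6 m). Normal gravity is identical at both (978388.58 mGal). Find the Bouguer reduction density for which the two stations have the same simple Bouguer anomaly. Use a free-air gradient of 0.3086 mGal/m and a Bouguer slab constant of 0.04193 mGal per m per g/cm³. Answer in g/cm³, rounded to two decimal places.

Δg_obs = 977890.96 − 978254.27 = -363.31 mGal over Δh = 1869.6 − 240.6 = 1629.0 m
Equal Bouguer anomalies ⇒ Δg_obs + (0.3086 − 0.04193ρ)·Δh = 0
0.3086 − 0.04193ρ = −Δg_obs/Δh = 0.22303
ρ = (0.3086 − 0.22303) / 0.04193 = 2.04 g/cm³

2.04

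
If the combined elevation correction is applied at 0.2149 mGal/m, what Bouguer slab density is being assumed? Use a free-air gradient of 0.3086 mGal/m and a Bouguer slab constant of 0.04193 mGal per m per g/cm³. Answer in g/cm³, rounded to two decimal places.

0.2149 = 0.3086 − 0.04193 × ρ
ρ = (0.3086 − 0.2149) / 0.04193 = 2.23 g/cm³

2.23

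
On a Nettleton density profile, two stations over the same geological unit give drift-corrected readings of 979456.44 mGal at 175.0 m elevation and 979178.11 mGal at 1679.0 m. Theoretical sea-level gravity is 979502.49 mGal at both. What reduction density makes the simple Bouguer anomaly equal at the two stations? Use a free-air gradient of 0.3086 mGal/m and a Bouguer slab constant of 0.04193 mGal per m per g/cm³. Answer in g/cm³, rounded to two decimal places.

2.95

Δg_obs = 979178.11 − 979456.44 = -278.33 mGal over Δh = 1679.0 − 175.0 = 1504.0 m
Equal Bouguer anomalies ⇒ Δg_obs + (0.3086 − 0.04193ρ)·Δh = 0
0.3086 − 0.04193ρ = −Δg_obs/Δh = 0.18506
ρ = (0.3086 − 0.18506) / 0.04193 = 2.95 g/cm³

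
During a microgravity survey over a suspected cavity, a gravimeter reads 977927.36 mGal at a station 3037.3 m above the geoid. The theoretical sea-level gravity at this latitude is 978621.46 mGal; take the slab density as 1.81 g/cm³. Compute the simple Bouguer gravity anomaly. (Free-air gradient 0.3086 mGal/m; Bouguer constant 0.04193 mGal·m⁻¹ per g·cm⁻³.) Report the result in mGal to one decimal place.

12.7

Free-air correction = 0.3086 × 3037.3 = 937.31 mGal
Free-air anomaly = 977927.36 − 978621.46 + (937.31) = 243.21 mGal
Bouguer slab correction = 0.04193 × 1.81 × 3037.3 = 230.51 mGal
Simple Bouguer anomaly = 243.21 − (230.51) = 12.70 mGal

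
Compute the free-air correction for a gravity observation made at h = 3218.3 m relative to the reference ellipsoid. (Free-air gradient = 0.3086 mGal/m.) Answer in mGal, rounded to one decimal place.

993.2

Free-air correction = 0.3086 × 3218.3 = 993.2 mGal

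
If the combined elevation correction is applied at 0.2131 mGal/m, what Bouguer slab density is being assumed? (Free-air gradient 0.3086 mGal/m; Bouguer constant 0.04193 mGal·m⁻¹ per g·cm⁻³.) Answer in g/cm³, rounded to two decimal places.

2.28

0.2131 = 0.3086 − 0.04193 × ρ
ρ = (0.3086 − 0.2131) / 0.04193 = 2.28 g/cm³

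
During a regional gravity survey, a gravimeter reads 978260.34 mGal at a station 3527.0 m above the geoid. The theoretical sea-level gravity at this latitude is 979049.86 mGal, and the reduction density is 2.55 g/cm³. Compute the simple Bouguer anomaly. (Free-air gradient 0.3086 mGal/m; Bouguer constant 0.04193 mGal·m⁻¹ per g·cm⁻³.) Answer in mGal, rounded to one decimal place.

Free-air correction = 0.3086 × 3527.0 = 1088.43 mGal
Free-air anomaly = 978260.34 − 979049.86 + (1088.43) = 298.91 mGal
Bouguer slab correction = 0.04193 × 2.55 × 3527.0 = 377.11 mGal
Simple Bouguer anomaly = 298.91 − (377.11) = -78.20 mGal

-78.2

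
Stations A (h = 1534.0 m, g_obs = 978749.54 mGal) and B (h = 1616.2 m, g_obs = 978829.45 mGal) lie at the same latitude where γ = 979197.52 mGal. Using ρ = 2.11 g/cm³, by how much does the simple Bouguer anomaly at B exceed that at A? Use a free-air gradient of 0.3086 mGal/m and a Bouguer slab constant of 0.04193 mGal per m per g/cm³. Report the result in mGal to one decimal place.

Δg_SB(A) = 978749.54 − 979197.52 + 0.3086×1534.0 − 0.04193×2.11×1534.0 = -110.30 mGal
Δg_SB(B) = 978829.45 − 979197.52 + 0.3086×1616.2 − 0.04193×2.11×1616.2 = -12.30 mGal
Difference = -12.30 − (-110.30) = 98.00 mGal

98.0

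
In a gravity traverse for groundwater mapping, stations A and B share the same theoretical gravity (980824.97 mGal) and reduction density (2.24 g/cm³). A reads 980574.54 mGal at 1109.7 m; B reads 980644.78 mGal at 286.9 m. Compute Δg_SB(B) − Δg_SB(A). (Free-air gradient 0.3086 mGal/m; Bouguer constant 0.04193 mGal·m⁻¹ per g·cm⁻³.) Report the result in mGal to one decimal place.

Δg_SB(A) = 980574.54 − 980824.97 + 0.3086×1109.7 − 0.04193×2.24×1109.7 = -12.20 mGal
Δg_SB(B) = 980644.78 − 980824.97 + 0.3086×286.9 − 0.04193×2.24×286.9 = -118.60 mGal
Difference = -118.60 − (-12.20) = -106.40 mGal

-106.4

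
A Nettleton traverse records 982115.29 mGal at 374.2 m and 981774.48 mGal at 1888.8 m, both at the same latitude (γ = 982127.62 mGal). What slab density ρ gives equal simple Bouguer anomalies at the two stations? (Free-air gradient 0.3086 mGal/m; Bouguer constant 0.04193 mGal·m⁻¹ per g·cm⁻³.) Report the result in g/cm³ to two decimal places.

1.99

Δg_obs = 981774.48 − 982115.29 = -340.81 mGal over Δh = 1888.8 − 374.2 = 1514.6 m
Equal Bouguer anomalies ⇒ Δg_obs + (0.3086 − 0.04193ρ)·Δh = 0
0.3086 − 0.04193ρ = −Δg_obs/Δh = 0.22502
ρ = (0.3086 − 0.22502) / 0.04193 = 1.99 g/cm³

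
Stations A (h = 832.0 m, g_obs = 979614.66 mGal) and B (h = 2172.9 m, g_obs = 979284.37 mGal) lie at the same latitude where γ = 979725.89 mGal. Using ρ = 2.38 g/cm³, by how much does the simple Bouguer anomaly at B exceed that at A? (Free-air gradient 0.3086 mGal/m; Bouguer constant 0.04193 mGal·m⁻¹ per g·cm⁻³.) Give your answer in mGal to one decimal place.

-50.3

Δg_SB(A) = 979614.66 − 979725.89 + 0.3086×832.0 − 0.04193×2.38×832.0 = 62.50 mGal
Δg_SB(B) = 979284.37 − 979725.89 + 0.3086×2172.9 − 0.04193×2.38×2172.9 = 12.20 mGal
Difference = 12.20 − (62.50) = -50.30 mGal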